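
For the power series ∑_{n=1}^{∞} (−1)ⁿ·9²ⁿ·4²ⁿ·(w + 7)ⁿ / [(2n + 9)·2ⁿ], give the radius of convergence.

R = 1/648

Ratio test: |a_{n+1}/a_n| = [(2n + 9)/(2(n+1) + 9)] · 81·16/2 → 648 as n → ∞.
Hence the series converges for |w + 7| < 1/(648) = 1/648, so the radius of convergence is 1/648.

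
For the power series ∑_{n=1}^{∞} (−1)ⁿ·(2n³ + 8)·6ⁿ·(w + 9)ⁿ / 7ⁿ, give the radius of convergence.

R = 7/6

Ratio test: |a_{n+1}/a_n| = [(2(n+1)³ + 8)/(2n³ + 8)] · 6/7 → 6/7 as n → ∞.
Convergence for |w + 9| · 6/7 < 1, i.e. |w + 9| < 7/6. So R = 7/6.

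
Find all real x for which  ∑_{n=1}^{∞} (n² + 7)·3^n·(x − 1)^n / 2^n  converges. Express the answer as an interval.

The ratio of consecutive coefficients is [((n+1)² + 7)/(n² + 7)] · 3/2 → 3/2.
Thus R = 1/(3/2) = 2/3.
At x = 5/3: the terms do not tend to 0, so the series diverges.
At x = 1/3: the n-th term does not approach 0; divergence by the term test.

(1/3, 5/3)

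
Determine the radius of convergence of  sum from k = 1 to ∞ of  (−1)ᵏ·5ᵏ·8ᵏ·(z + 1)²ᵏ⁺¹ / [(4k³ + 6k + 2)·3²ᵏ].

R = 3√10/20

Apply the ratio test: |a_{k+1}| / |a_k| = [(4k³ + 6k + 2)/(4(k+1)³ + 6(k+1) + 2)] · 5·8/9, which tends to 40/9 as k → ∞.
Since the exponent of (z + 1) increases by 2 each term, convergence requires |z + 1|² < 9/40, hence R = 3√10/20.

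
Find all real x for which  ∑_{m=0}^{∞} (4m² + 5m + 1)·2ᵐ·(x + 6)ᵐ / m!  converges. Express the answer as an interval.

(−∞, ∞)

Apply the ratio test: |a_{m+1}| / |a_m| = (4(m+1)² + 5(m+1) + 1)/(4m² + 5m + 1) · 2 · 1/(m+1), which tends to 0 as m → ∞.
The ratio tends to 0 regardless of x, hence R = ∞.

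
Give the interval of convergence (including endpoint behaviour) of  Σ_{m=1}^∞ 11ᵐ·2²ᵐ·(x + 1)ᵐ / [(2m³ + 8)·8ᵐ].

Ratio test: |a_{m+1}/a_m| = [(2m³ + 8)/(2(m+1)³ + 8)] · 11·4/8 → 11/2 as m → ∞.
Thus R = 1/(11/2) = 2/11.
At x = -9/11: the series is dominated by a constant times Σ 1/m³, which converges (p = 3 > 1).
Check x = -13/11: absolute convergence follows by limit comparison with Σ 1/m³.

[-13/11, -9/11]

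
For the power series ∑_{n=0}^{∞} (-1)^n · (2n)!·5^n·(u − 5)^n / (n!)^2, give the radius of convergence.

R = 1/20

The ratio of consecutive coefficients is (2n+1)·(2n+2)/(n+1)² · 5 → 20.
The series converges when 20 · |u − 5| < 1, giving R = 1/20.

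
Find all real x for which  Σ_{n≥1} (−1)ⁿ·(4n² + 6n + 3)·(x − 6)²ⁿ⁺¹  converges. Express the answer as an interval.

(5, 7)

By the ratio test, |a_{n+1}/a_n| = (4(n+1)² + 6(n+1) + 3)/(4n² + 6n + 3) → 1.
Successive powers of (x − 6) differ by 2, so the series converges when |x − 6|² · 1 < 1, i.e. |x − 6| < √(1) = 1. So R = 1.
At x = 7: the terms do not tend to 0, so the series diverges.
Check x = 5: the terms do not tend to 0, so the series diverges.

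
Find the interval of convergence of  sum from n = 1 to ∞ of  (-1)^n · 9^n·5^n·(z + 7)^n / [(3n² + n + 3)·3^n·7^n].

[-112/15, -98/15]

Ratio test: |a_{n+1}/a_n| = [(3n² + n + 3)/(3(n+1)² + (n+1) + 3)] · 9·5/(3·7) → 15/7 as n → ∞.
Convergence for |z + 7| · 15/7 < 1, i.e. |z + 7| < 7/15. So R = 7/15.
Endpoint z = -98/15: absolute convergence follows by limit comparison with Σ 1/n².
When z = -112/15, the terms are on the order of 1/n², so the series converges absolutely by comparison with the p-series (p = 2 > 1).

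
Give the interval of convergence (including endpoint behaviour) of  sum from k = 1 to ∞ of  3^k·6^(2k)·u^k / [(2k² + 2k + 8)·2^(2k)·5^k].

The ratio of consecutive coefficients is [(2k² + 2k + 8)/(2(k+1)² + 2(k+1) + 8)] · 3·36/(4·5) → 27/5.
Hence the series converges for |u| < 1/(27/5) = 5/27, so the radius of convergence is 5/27.
When u = 5/27, the series is dominated by a constant times Σ 1/k², which converges (p = 2 > 1).
Endpoint u = -5/27: the series is dominated by a constant times Σ 1/k², which converges (p = 2 > 1).

[-5/27, 5/27]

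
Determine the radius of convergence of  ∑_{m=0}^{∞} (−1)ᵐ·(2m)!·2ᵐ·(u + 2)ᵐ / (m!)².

The ratio of consecutive coefficients is (2m+1)·(2m+2)/(m+1)² · 2 → 8.
The series converges when 8 · |u + 2| < 1, giving R = 1/8.

R = 1/8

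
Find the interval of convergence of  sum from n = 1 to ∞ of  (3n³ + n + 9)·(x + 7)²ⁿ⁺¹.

(-8, -6)

Apply the ratio test: |a_{n+1}| / |a_n| = (3(n+1)³ + (n+1) + 9)/(3n³ + n + 9), which tends to 1 as n → ∞.
Writing y = (x + 7)², the series in y has radius 1, so |x + 7| < √(1) = 1 and R = 1.
When x = -6, the n-th term does not approach 0; divergence by the term test.
When x = -8, the terms do not tend to 0, so the series diverges.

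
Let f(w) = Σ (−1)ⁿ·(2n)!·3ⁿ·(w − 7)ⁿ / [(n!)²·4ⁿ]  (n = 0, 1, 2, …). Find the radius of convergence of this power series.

Apply the ratio test: |a_{n+1}| / |a_n| = (2n+1)·(2n+2)/(n+1)² · 3/4, which tends to 3 as n → ∞.
The series converges when 3 · |w − 7| < 1, giving R = 1/3.

R = 1/3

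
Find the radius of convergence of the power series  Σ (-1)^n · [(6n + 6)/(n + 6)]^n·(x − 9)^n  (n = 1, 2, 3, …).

By the Cauchy root test, |a_n|^(1/n) = (6n + 6)/(n + 6) → 6.
Convergence for |x − 9| · 6 < 1, i.e. |x − 9| < 1/6. So R = 1/6.

R = 1/6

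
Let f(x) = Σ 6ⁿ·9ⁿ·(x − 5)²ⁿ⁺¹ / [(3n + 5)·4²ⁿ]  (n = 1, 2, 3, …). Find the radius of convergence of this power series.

R = 2√6/9

Apply the ratio test: |a_{n+1}| / |a_n| = [(3n + 5)/(3(n+1) + 5)] · 6·9/16, which tends to 27/8 as n → ∞.
Since the exponent of (x − 5) increases by 2 each term, convergence requires |x − 5|² < 8/27, hence R = 2√6/9.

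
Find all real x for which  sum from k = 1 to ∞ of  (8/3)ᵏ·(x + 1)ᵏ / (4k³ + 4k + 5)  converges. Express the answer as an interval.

[-11/8, -5/8]

The ratio of consecutive coefficients is [(4k³ + 4k + 5)/(4(k+1)³ + 4(k+1) + 5)] · 8/3 → 8/3.
Hence the series converges for |x + 1| < 1/(8/3) = 3/8, so the radius of convergence is 3/8.
At x = -5/8: the series is dominated by a constant times Σ 1/k³, which converges (p = 3 > 1).
At x = -11/8: the terms are on the order of 1/k³, so the series converges absolutely by comparison with the p-series (p = 3 > 1).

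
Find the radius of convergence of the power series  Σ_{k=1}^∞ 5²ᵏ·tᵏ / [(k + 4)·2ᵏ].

R = 2/25

Apply the ratio test: |a_{k+1}| / |a_k| = [(k + 4)/((k+1) + 4)] · 25/2, which tends to 25/2 as k → ∞.
Convergence for |t| · 25/2 < 1, i.e. |t| < 2/25. So R = 2/25.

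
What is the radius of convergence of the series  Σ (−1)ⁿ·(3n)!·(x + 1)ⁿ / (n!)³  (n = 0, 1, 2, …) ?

Apply the ratio test: |a_{n+1}| / |a_n| = (3n+1)·(3n+2)·(3n+3)/(n+1)³, which tends to 27 as n → ∞.
The series converges when 27 · |x + 1| < 1, giving R = 1/27.

R = 1/27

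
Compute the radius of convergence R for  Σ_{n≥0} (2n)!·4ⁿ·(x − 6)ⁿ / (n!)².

R = 1/16

Apply the ratio test: |a_{n+1}| / |a_n| = (2n+1)·(2n+2)/(n+1)² · 4, which tends to 16 as n → ∞.
Hence the series converges for |x − 6| < 1/(16) = 1/16, so the radius of convergence is 1/16.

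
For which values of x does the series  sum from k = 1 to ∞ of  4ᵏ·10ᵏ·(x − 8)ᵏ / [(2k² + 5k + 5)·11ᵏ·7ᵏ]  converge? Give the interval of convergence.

By the ratio test, |a_{k+1}/a_k| = [(2k² + 5k + 5)/(2(k+1)² + 5(k+1) + 5)] · 4·10/(11·7) → 40/77.
The series converges when 40/77 · |x − 8| < 1, giving R = 77/40.
At x = 397/40: absolute convergence follows by limit comparison with Σ 1/k².
When x = 243/40, the series is dominated by a constant times Σ 1/k², which converges (p = 2 > 1).

[243/40, 397/40]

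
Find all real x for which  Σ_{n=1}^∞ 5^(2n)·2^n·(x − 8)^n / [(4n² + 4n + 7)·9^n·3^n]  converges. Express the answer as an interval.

The ratio of consecutive coefficients is [(4n² + 4n + 7)/(4(n+1)² + 4(n+1) + 7)] · 25·2/(9·3) → 50/27.
Convergence for |x − 8| · 50/27 < 1, i.e. |x − 8| < 27/50. So R = 27/50.
When x = 427/50, the terms are on the order of 1/n², so the series converges absolutely by comparison with the p-series (p = 2 > 1).
Check x = 373/50: absolute convergence follows by limit comparison with Σ 1/n².

[373/50, 427/50]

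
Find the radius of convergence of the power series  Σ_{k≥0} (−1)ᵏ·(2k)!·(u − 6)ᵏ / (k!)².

R = 1/4

The ratio of consecutive coefficients is (2k+1)·(2k+2)/(k+1)² → 4.
Hence the series converges for |u − 6| < 1/(4) = 1/4, so the radius of convergence is 1/4.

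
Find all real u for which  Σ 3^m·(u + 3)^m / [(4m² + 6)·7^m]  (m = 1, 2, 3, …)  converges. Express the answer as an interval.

[-16/3, -2/3]

Ratio test: |a_{m+1}/a_m| = [(4m² + 6)/(4(m+1)² + 6)] · 3/7 → 3/7 as m → ∞.
Hence the series converges for |u + 3| < 1/(3/7) = 7/3, so the radius of convergence is 7/3.
At u = -2/3: the terms are on the order of 1/m², so the series converges absolutely by comparison with the p-series (p = 2 > 1).
At u = -16/3: the series is dominated by a constant times Σ 1/m², which converges (p = 2 > 1).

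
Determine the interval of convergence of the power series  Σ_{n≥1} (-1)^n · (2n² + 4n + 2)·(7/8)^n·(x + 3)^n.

(-29/7, -13/7)

By the ratio test, |a_{n+1}/a_n| = [(2(n+1)² + 4(n+1) + 2)/(2n² + 4n + 2)] · 7/8 → 7/8.
The series converges when 7/8 · |x + 3| < 1, giving R = 8/7.
When x = -13/7, the n-th term does not approach 0; divergence by the term test.
When x = -29/7, the n-th term does not approach 0; divergence by the term test.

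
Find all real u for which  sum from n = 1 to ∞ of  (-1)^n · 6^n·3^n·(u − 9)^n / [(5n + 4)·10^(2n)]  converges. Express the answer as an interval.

(31/9, 131/9]

By the ratio test, |a_{n+1}/a_n| = [(5n + 4)/(5(n+1) + 4)] · 6·3/100 → 9/50.
Thus R = 1/(9/50) = 50/9.
Endpoint u = 131/9: convergence follows from the alternating series test (terms decrease monotonically to 0).
At u = 31/9: the terms behave like c/n; limit comparison with the harmonic series gives divergence.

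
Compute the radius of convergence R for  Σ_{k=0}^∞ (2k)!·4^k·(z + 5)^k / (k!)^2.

R = 1/16

By the ratio test, |a_{k+1}/a_k| = (2k+1)·(2k+2)/(k+1)² · 4 → 16.
The series converges when 16 · |z + 5| < 1, giving R = 1/16.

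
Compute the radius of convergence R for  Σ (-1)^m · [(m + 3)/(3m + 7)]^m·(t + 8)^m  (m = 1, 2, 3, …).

R = 3

Root test: |a_m|^(1/m) = (m + 3)/(3m + 7) → 1/3.
Convergence for |t + 8| · 1/3 < 1, i.e. |t + 8| < 3. So R = 3.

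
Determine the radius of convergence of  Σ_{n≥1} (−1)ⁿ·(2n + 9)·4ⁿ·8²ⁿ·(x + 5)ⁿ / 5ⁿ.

Apply the ratio test: |a_{n+1}| / |a_n| = [(2(n+1) + 9)/(2n + 9)] · 4·64/5, which tends to 256/5 as n → ∞.
Hence the series converges for |x + 5| < 1/(256/5) = 5/256, so the radius of convergence is 5/256.

R = 5/256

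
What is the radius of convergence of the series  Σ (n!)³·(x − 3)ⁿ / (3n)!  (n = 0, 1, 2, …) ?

R = 27

Apply the ratio test: |a_{n+1}| / |a_n| = (n+1)³/[(3n+1)·(3n+2)·(3n+3)], which tends to 1/27 as n → ∞.
The series converges when 1/27 · |x − 3| < 1, giving R = 27.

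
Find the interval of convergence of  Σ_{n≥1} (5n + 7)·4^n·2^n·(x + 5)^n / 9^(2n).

Apply the ratio test: |a_{n+1}| / |a_n| = [(5(n+1) + 7)/(5n + 7)] · 4·2/81, which tends to 8/81 as n → ∞.
The series converges when 8/81 · |x + 5| < 1, giving R = 81/8.
At x = 41/8: the terms have absolute value of order n, which does not tend to 0, so the series diverges by the divergence test.
Check x = -121/8: the terms have absolute value of order n, which does not tend to 0, so the series diverges by the divergence test.

(-121/8, 41/8)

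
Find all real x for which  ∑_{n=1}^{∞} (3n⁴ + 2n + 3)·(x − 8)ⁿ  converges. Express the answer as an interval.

Apply the ratio test: |a_{n+1}| / |a_n| = (3(n+1)⁴ + 2(n+1) + 3)/(3n⁴ + 2n + 3), which tends to 1 as n → ∞.
Hence R = 1.
Endpoint x = 9: the terms have absolute value of order n⁴, which does not tend to 0, so the series diverges by the divergence test.
Endpoint x = 7: the terms do not tend to 0, so the series diverges.

(7, 9)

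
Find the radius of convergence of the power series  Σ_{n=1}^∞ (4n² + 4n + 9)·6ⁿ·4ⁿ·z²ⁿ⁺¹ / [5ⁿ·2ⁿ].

Apply the ratio test: |a_{n+1}| / |a_n| = [(4(n+1)² + 4(n+1) + 9)/(4n² + 4n + 9)] · 6·4/(5·2), which tends to 12/5 as n → ∞.
Since the exponent of z increases by 2 each term, convergence requires |z|² < 5/12, hence R = √15/6.

R = √15/6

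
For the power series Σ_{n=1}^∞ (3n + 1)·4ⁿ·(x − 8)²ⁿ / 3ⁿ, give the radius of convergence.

By the ratio test, |a_{n+1}/a_n| = [(3(n+1) + 1)/(3n + 1)] · 4/3 → 4/3.
Since the exponent of (x − 8) increases by 2 each term, convergence requires |x − 8|² < 3/4, hence R = √3/2.

R = √3/2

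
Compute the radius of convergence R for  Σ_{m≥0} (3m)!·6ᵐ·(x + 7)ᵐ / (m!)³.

R = 1/162

Ratio test: |a_{m+1}/a_m| = (3m+1)·(3m+2)·(3m+3)/(m+1)³ · 6 → 162 as m → ∞.
The series converges when 162 · |x + 7| < 1, giving R = 1/162.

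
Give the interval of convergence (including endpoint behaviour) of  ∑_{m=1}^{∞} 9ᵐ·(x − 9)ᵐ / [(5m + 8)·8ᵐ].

[73/9, 89/9)

The ratio of consecutive coefficients is [(5m + 8)/(5(m+1) + 8)] · 9/8 → 9/8.
The series converges when 9/8 · |x − 9| < 1, giving R = 8/9.
At x = 89/9: the terms are asymptotic to a nonzero constant times 1/m, so the series diverges by limit comparison with Σ 1/m.
When x = 73/9, convergence follows from the alternating series test (terms decrease monotonically to 0).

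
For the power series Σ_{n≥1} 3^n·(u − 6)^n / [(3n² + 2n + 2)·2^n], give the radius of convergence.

R = 2/3

Apply the ratio test: |a_{n+1}| / |a_n| = [(3n² + 2n + 2)/(3(n+1)² + 2(n+1) + 2)] · 3/2, which tends to 3/2 as n → ∞.
Hence the series converges for |u − 6| < 1/(3/2) = 2/3, so the radius of convergence is 2/3.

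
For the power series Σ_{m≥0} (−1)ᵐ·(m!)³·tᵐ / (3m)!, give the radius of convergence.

R = 27

By the ratio test, |a_{m+1}/a_m| = (m+1)³/[(3m+1)·(3m+2)·(3m+3)] → 1/27.
Thus R = 1/(1/27) = 27.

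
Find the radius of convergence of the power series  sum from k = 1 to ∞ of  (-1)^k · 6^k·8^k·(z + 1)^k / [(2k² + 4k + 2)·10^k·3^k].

The ratio of consecutive coefficients is [(2k² + 4k + 2)/(2(k+1)² + 4(k+1) + 2)] · 6·8/(10·3) → 8/5.
Hence the series converges for |z + 1| < 1/(8/5) = 5/8, so the radius of convergence is 5/8.

R = 5/8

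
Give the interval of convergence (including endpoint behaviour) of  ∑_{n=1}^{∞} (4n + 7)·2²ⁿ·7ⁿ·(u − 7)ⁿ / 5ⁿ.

By the ratio test, |a_{n+1}/a_n| = [(4(n+1) + 7)/(4n + 7)] · 4·7/5 → 28/5.
Thus R = 1/(28/5) = 5/28.
Endpoint u = 201/28: the terms have absolute value of order n, which does not tend to 0, so the series diverges by the divergence test.
Check u = 191/28: the n-th term does not approach 0; divergence by the term test.

(191/28, 201/28)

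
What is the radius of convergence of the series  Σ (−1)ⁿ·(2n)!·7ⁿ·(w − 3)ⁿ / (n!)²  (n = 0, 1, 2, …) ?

Ratio test: |a_{n+1}/a_n| = (2n+1)·(2n+2)/(n+1)² · 7 → 28 as n → ∞.
Convergence for |w − 3| · 28 < 1, i.e. |w − 3| < 1/28. So R = 1/28.

R = 1/28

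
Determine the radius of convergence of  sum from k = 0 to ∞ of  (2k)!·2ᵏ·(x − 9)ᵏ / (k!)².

The ratio of consecutive coefficients is (2k+1)·(2k+2)/(k+1)² · 2 → 8.
Thus R = 1/(8) = 1/8.

R = 1/8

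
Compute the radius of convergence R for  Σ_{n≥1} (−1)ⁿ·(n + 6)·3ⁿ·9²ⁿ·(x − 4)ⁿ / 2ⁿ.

The ratio of consecutive coefficients is [((n+1) + 6)/(n + 6)] · 3·81/2 → 243/2.
Convergence for |x − 4| · 243/2 < 1, i.e. |x − 4| < 2/243. So R = 2/243.

R = 2/243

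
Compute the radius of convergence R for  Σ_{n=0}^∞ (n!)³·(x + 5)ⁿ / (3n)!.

R = 27

Apply the ratio test: |a_{n+1}| / |a_n| = (n+1)³/[(3n+1)·(3n+2)·(3n+3)], which tends to 1/27 as n → ∞.
Convergence for |x + 5| · 1/27 < 1, i.e. |x + 5| < 27. So R = 27.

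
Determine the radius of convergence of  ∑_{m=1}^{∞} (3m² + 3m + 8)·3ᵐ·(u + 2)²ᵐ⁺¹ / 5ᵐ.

R = √15/3

The ratio of consecutive coefficients is [(3(m+1)² + 3(m+1) + 8)/(3m² + 3m + 8)] · 3/5 → 3/5.
Writing y = (u + 2)², the series in y has radius 5/3, so |u + 2| < √(5/3) and R = √15/3.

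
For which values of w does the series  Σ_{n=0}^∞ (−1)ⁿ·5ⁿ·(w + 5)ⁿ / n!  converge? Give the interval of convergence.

(−∞, ∞)

Ratio test: |a_{n+1}/a_n| = 5 · 1/(n+1) → 0 as n → ∞.
The limit is 0, so the series converges for all w; R = ∞.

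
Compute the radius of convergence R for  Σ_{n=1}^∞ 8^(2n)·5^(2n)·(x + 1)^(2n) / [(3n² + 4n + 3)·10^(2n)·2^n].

R = √2/4

Ratio test: |a_{n+1}/a_n| = [(3n² + 4n + 3)/(3(n+1)² + 4(n+1) + 3)] · 64·25/(100·2) → 8 as n → ∞.
Since the exponent of (x + 1) increases by 2 each term, convergence requires |x + 1|² < 1/8, hence R = √2/4.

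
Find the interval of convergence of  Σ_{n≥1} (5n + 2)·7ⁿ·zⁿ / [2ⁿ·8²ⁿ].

Apply the ratio test: |a_{n+1}| / |a_n| = [(5(n+1) + 2)/(5n + 2)] · 7/(2·64), which tends to 7/128 as n → ∞.
Thus R = 1/(7/128) = 128/7.
When z = 128/7, the terms have absolute value of order n, which does not tend to 0, so the series diverges by the divergence test.
At z = -128/7: the n-th term does not approach 0; divergence by the term test.

(-128/7, 128/7)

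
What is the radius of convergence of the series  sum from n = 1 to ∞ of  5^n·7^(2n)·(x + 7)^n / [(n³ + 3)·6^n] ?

R = 6/245

Apply the ratio test: |a_{n+1}| / |a_n| = [(n³ + 3)/((n+1)³ + 3)] · 5·49/6, which tends to 245/6 as n → ∞.
The series converges when 245/6 · |x + 7| < 1, giving R = 6/245.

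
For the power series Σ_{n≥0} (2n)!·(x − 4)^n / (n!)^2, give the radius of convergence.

R = 1/4

Ratio test: |a_{n+1}/a_n| = (2n+1)·(2n+2)/(n+1)² → 4 as n → ∞.
Hence the series converges for |x − 4| < 1/(4) = 1/4, so the radius of convergence is 1/4.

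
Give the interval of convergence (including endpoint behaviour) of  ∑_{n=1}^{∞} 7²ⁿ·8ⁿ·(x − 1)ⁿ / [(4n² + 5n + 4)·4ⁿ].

[97/98, 99/98]

The ratio of consecutive coefficients is [(4n² + 5n + 4)/(4(n+1)² + 5(n+1) + 4)] · 49·8/4 → 98.
Thus R = 1/(98) = 1/98.
When x = 99/98, absolute convergence follows by limit comparison with Σ 1/n².
Endpoint x = 97/98: the terms are on the order of 1/n², so the series converges absolutely by comparison with the p-series (p = 2 > 1).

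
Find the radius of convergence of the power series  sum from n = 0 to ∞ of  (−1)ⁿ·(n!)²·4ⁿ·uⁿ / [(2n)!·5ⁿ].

R = 5

The ratio of consecutive coefficients is (n+1)²/[(2n+1)·(2n+2)] · 4/5 → 1/5.
Thus R = 1/(1/5) = 5.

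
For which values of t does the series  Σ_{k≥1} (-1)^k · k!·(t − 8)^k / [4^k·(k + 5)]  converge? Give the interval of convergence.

{8}

By the ratio test, |a_{k+1}/a_k| = (k+1) · 1/4 · (k + 5)/((k+1) + 5) → ∞.
Since the ratio → ∞, the series diverges for every t ≠ 8, and R = 0.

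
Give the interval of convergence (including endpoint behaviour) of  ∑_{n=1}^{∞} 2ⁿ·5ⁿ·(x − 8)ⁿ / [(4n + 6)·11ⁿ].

The ratio of consecutive coefficients is [(4n + 6)/(4(n+1) + 6)] · 2·5/11 → 10/11.
Convergence for |x − 8| · 10/11 < 1, i.e. |x − 8| < 11/10. So R = 11/10.
When x = 91/10, comparison with the harmonic series Σ 1/n shows the series diverges.
Check x = 69/10: an alternating series whose terms decrease to 0 in absolute value, so it converges by the Leibniz criterion.

[69/10, 91/10)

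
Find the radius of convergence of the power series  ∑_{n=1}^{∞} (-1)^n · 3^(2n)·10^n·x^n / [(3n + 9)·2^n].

R = 1/45

By the ratio test, |a_{n+1}/a_n| = [(3n + 9)/(3(n+1) + 9)] · 9·10/2 → 45.
Convergence for |x| · 45 < 1, i.e. |x| < 1/45. So R = 1/45.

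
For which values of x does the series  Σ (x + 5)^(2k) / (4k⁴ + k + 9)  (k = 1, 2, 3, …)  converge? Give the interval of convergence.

Ratio test: |a_{k+1}/a_k| = (4k⁴ + k + 9)/(4(k+1)⁴ + (k+1) + 9) → 1 as k → ∞.
Since the exponent of (x + 5) increases by 2 each term, convergence requires |x + 5|² < 1, hence R = 1.
Endpoint x = -4: absolute convergence follows by limit comparison with Σ 1/k⁴.
When x = -6, absolute convergence follows by limit comparison with Σ 1/k⁴.

[-6, -4]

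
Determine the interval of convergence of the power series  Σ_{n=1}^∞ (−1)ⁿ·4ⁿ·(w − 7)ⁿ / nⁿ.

Applying the root test, |a_n|^(1/n) = 4/n → 0.
The limit is 0 for every w, so R = ∞.

(−∞, ∞)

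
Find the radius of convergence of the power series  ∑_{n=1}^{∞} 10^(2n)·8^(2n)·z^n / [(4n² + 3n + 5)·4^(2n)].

R = 1/400

The ratio of consecutive coefficients is [(4n² + 3n + 5)/(4(n+1)² + 3(n+1) + 5)] · 100·64/16 → 400.
The series converges when 400 · |z| < 1, giving R = 1/400.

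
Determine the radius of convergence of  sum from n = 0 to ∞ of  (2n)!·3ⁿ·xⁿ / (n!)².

By the ratio test, |a_{n+1}/a_n| = (2n+1)·(2n+2)/(n+1)² · 3 → 12.
The series converges when 12 · |x| < 1, giving R = 1/12.

R = 1/12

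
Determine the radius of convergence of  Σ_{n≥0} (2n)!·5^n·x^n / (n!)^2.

By the ratio test, |a_{n+1}/a_n| = (2n+1)·(2n+2)/(n+1)² · 5 → 20.
The series converges when 20 · |x| < 1, giving R = 1/20.

R = 1/20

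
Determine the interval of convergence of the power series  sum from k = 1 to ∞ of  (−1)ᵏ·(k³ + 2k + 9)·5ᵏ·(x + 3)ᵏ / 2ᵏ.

The ratio of consecutive coefficients is [((k+1)³ + 2(k+1) + 9)/(k³ + 2k + 9)] · 5/2 → 5/2.
Thus R = 1/(5/2) = 2/5.
At x = -13/5: the terms do not tend to 0, so the series diverges.
When x = -17/5, the k-th term does not approach 0; divergence by the term test.

(-17/5, -13/5)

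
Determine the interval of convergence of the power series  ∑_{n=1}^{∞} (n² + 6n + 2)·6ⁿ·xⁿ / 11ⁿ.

Ratio test: |a_{n+1}/a_n| = [((n+1)² + 6(n+1) + 2)/(n² + 6n + 2)] · 6/11 → 6/11 as n → ∞.
The series converges when 6/11 · |x| < 1, giving R = 11/6.
At x = 11/6: the terms do not tend to 0, so the series diverges.
When x = -11/6, the terms do not tend to 0, so the series diverges.

(-11/6, 11/6)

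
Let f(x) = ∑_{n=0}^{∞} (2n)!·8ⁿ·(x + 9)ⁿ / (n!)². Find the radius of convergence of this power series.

R = 1/32

Apply the ratio test: |a_{n+1}| / |a_n| = (2n+1)·(2n+2)/(n+1)² · 8, which tends to 32 as n → ∞.
Hence the series converges for |x + 9| < 1/(32) = 1/32, so the radius of convergence is 1/32.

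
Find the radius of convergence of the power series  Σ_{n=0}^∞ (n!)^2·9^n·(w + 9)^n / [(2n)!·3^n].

Ratio test: |a_{n+1}/a_n| = (n+1)²/[(2n+1)·(2n+2)] · 9/3 → 3/4 as n → ∞.
Hence the series converges for |w + 9| < 1/(3/4) = 4/3, so the radius of convergence is 4/3.

R = 4/3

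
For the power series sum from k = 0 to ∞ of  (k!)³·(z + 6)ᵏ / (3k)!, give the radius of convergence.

Ratio test: |a_{k+1}/a_k| = (k+1)³/[(3k+1)·(3k+2)·(3k+3)] → 1/27 as k → ∞.
Thus R = 1/(1/27) = 27.

R = 27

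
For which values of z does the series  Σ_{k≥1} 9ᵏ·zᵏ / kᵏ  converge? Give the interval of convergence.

(−∞, ∞)

Applying the root test, |a_k|^(1/k) = 9/k → 0.
Since the k-th root of |a_k| tends to 0, the series converges for all real z; R = ∞.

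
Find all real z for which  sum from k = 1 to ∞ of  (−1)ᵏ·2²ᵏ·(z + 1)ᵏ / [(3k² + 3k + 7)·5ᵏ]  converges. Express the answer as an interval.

Ratio test: |a_{k+1}/a_k| = [(3k² + 3k + 7)/(3(k+1)² + 3(k+1) + 7)] · 4/5 → 4/5 as k → ∞.
Convergence for |z + 1| · 4/5 < 1, i.e. |z + 1| < 5/4. So R = 5/4.
Check z = 1/4: absolute convergence follows by limit comparison with Σ 1/k².
When z = -9/4, absolute convergence follows by limit comparison with Σ 1/k².

[-9/4, 1/4]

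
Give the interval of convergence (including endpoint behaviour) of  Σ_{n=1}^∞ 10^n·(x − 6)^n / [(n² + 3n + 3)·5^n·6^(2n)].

[-12, 24]

Apply the ratio test: |a_{n+1}| / |a_n| = [(n² + 3n + 3)/((n+1)² + 3(n+1) + 3)] · 10/(5·36), which tends to 1/18 as n → ∞.
Hence the series converges for |x − 6| < 1/(1/18) = 18, so the radius of convergence is 18.
When x = 24, the series is dominated by a constant times Σ 1/n², which converges (p = 2 > 1).
Check x = -12: the series is dominated by a constant times Σ 1/n², which converges (p = 2 > 1).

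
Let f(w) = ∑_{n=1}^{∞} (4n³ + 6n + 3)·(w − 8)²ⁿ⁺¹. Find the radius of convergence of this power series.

The ratio of consecutive coefficients is (4(n+1)³ + 6(n+1) + 3)/(4n³ + 6n + 3) → 1.
Writing y = (w − 8)², the series in y has radius 1, so |w − 8| < √(1) = 1 and R = 1.

R = 1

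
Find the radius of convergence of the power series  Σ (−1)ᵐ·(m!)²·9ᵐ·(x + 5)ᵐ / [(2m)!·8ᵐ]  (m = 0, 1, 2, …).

R = 32/9

The ratio of consecutive coefficients is (m+1)²/[(2m+1)·(2m+2)] · 9/8 → 9/32.
The series converges when 9/32 · |x + 5| < 1, giving R = 32/9.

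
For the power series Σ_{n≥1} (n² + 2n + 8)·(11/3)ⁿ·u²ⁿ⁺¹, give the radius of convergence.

R = √33/11

Ratio test: |a_{n+1}/a_n| = [((n+1)² + 2(n+1) + 8)/(n² + 2n + 8)] · 11/3 → 11/3 as n → ∞.
Since the exponent of u increases by 2 each term, convergence requires |u|² < 3/11, hence R = √33/11.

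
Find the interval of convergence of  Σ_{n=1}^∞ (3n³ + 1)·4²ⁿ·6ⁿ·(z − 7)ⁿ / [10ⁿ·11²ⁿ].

By the ratio test, |a_{n+1}/a_n| = [(3(n+1)³ + 1)/(3n³ + 1)] · 16·6/(10·121) → 48/605.
Hence the series converges for |z − 7| < 1/(48/605) = 605/48, so the radius of convergence is 605/48.
Endpoint z = 941/48: the terms do not tend to 0, so the series diverges.
Endpoint z = -269/48: the terms have absolute value of order n³, which does not tend to 0, so the series diverges by the divergence test.

(-269/48, 941/48)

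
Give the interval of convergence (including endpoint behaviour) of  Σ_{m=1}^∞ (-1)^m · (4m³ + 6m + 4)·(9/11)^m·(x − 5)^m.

Apply the ratio test: |a_{m+1}| / |a_m| = [(4(m+1)³ + 6(m+1) + 4)/(4m³ + 6m + 4)] · 9/11, which tends to 9/11 as m → ∞.
Thus R = 1/(9/11) = 11/9.
At x = 56/9: the terms have absolute value of order m³, which does not tend to 0, so the series diverges by the divergence test.
At x = 34/9: the terms have absolute value of order m³, which does not tend to 0, so the series diverges by the divergence test.

(34/9, 56/9)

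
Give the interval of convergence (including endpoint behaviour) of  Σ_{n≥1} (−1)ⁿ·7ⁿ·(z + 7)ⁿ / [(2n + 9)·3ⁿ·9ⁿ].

Apply the ratio test: |a_{n+1}| / |a_n| = [(2n + 9)/(2(n+1) + 9)] · 7/(3·9), which tends to 7/27 as n → ∞.
The series converges when 7/27 · |z + 7| < 1, giving R = 27/7.
Check z = -22/7: an alternating series whose terms decrease to 0 in absolute value, so it converges by the Leibniz criterion.
Endpoint z = -76/7: the terms behave like c/n; limit comparison with the harmonic series gives divergence.

(-76/7, -22/7]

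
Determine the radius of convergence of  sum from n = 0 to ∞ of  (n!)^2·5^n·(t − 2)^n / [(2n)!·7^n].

R = 28/5

The ratio of consecutive coefficients is (n+1)²/[(2n+1)·(2n+2)] · 5/7 → 5/28.
Hence the series converges for |t − 2| < 1/(5/28) = 28/5, so the radius of convergence is 28/5.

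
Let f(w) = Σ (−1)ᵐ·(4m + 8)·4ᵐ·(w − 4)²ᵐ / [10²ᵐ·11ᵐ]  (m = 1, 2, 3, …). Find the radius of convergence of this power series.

R = 5√11

Apply the ratio test: |a_{m+1}| / |a_m| = [(4(m+1) + 8)/(4m + 8)] · 4/(100·11), which tends to 1/275 as m → ∞.
Since the exponent of (w − 4) increases by 2 each term, convergence requires |w − 4|² < 275, hence R = 5√11.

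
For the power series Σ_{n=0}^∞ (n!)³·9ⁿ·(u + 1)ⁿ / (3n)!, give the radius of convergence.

By the ratio test, |a_{n+1}/a_n| = (n+1)³/[(3n+1)·(3n+2)·(3n+3)] · 9 → 1/3.
The series converges when 1/3 · |u + 1| < 1, giving R = 3.

R = 3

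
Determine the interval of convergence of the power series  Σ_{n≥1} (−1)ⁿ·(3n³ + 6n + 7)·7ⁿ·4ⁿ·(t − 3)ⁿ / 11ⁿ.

(73/28, 95/28)

The ratio of consecutive coefficients is [(3(n+1)³ + 6(n+1) + 7)/(3n³ + 6n + 7)] · 7·4/11 → 28/11.
The series converges when 28/11 · |t − 3| < 1, giving R = 11/28.
At t = 95/28: the terms do not tend to 0, so the series diverges.
Endpoint t = 73/28: the n-th term does not approach 0; divergence by the term test.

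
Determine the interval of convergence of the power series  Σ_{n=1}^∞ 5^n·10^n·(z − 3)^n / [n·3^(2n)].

By the ratio test, |a_{n+1}/a_n| = [n/(n+1)] · 5·10/9 → 50/9.
Thus R = 1/(50/9) = 9/50.
When z = 159/50, the terms are asymptotic to a nonzero constant times 1/n, so the series diverges by limit comparison with Σ 1/n.
Check z = 141/50: an alternating series whose terms decrease to 0 in absolute value, so it converges by the Leibniz criterion.

[141/50, 159/50)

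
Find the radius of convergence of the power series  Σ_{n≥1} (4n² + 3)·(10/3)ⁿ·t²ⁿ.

R = √30/10

By the ratio test, |a_{n+1}/a_n| = [(4(n+1)² + 3)/(4n² + 3)] · 10/3 → 10/3.
Writing y = t², the series in y has radius 3/10, so |t| < √(3/10) and R = √30/10.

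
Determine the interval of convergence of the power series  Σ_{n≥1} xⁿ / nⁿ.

(−∞, ∞)

By the Cauchy root test, |a_n|^(1/n) = 1/n → 0.
The limit is 0 for every x, so R = ∞.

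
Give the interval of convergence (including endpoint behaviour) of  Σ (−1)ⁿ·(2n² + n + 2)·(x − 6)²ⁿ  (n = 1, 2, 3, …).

By the ratio test, |a_{n+1}/a_n| = (2(n+1)² + (n+1) + 2)/(2n² + n + 2) → 1.
Successive powers of (x − 6) differ by 2, so the series converges when |x − 6|² · 1 < 1, i.e. |x − 6| < √(1) = 1. So R = 1.
Endpoint x = 7: the terms do not tend to 0, so the series diverges.
Endpoint x = 5: the terms have absolute value of order n², which does not tend to 0, so the series diverges by the divergence test.

(5, 7)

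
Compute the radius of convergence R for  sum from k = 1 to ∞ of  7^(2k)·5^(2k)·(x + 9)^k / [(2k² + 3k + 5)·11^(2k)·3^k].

R = 363/1225

The ratio of consecutive coefficients is [(2k² + 3k + 5)/(2(k+1)² + 3(k+1) + 5)] · 49·25/(121·3) → 1225/363.
Convergence for |x + 9| · 1225/363 < 1, i.e. |x + 9| < 363/1225. So R = 363/1225.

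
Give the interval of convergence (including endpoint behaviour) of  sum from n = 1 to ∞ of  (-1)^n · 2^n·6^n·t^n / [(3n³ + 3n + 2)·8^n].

[-2/3, 2/3]

Ratio test: |a_{n+1}/a_n| = [(3n³ + 3n + 2)/(3(n+1)³ + 3(n+1) + 2)] · 2·6/8 → 3/2 as n → ∞.
Hence the series converges for |t| < 1/(3/2) = 2/3, so the radius of convergence is 2/3.
At t = 2/3: the series is dominated by a constant times Σ 1/n³, which converges (p = 3 > 1).
Endpoint t = -2/3: the series is dominated by a constant times Σ 1/n³, which converges (p = 3 > 1).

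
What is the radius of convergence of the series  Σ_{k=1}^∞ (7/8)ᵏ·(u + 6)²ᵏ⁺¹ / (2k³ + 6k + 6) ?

The ratio of consecutive coefficients is [(2k³ + 6k + 6)/(2(k+1)³ + 6(k+1) + 6)] · 7/8 → 7/8.
Writing y = (u + 6)², the series in y has radius 8/7, so |u + 6| < √(8/7) and R = 2√14/7.

R = 2√14/7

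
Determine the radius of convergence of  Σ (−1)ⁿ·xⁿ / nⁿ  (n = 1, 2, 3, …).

R = ∞

By the Cauchy root test, |a_n|^(1/n) = 1/n → 0.
The limit is 0 for every x, so R = ∞.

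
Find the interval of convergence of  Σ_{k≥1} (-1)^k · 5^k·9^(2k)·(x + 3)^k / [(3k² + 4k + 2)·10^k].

[-245/81, -241/81]

By the ratio test, |a_{k+1}/a_k| = [(3k² + 4k + 2)/(3(k+1)² + 4(k+1) + 2)] · 5·81/10 → 81/2.
The series converges when 81/2 · |x + 3| < 1, giving R = 2/81.
When x = -241/81, absolute convergence follows by limit comparison with Σ 1/k².
Check x = -245/81: the series is dominated by a constant times Σ 1/k², which converges (p = 2 > 1).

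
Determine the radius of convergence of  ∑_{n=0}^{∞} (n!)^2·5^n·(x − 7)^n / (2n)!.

The ratio of consecutive coefficients is (n+1)²/[(2n+1)·(2n+2)] · 5 → 5/4.
Thus R = 1/(5/4) = 4/5.

R = 4/5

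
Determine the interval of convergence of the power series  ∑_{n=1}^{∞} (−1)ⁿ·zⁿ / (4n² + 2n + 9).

[-1, 1]

By the ratio test, |a_{n+1}/a_n| = (4n² + 2n + 9)/(4(n+1)² + 2(n+1) + 9) → 1.
Convergence for |z| < 1, so R = 1.
Check z = 1: absolute convergence follows by limit comparison with Σ 1/n².
Endpoint z = -1: the terms are on the order of 1/n², so the series converges absolutely by comparison with the p-series (p = 2 > 1).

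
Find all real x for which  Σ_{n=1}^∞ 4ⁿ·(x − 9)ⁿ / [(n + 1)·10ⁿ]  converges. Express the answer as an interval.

Ratio test: |a_{n+1}/a_n| = [(n + 1)/((n+1) + 1)] · 4/10 → 2/5 as n → ∞.
Thus R = 1/(2/5) = 5/2.
When x = 23/2, the terms are asymptotic to a nonzero constant times 1/n, so the series diverges by limit comparison with Σ 1/n.
At x = 13/2: an alternating series whose terms decrease to 0 in absolute value, so it converges by the Leibniz criterion.

[13/2, 23/2)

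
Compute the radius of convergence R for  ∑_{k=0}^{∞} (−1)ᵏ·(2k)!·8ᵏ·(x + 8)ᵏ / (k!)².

The ratio of consecutive coefficients is (2k+1)·(2k+2)/(k+1)² · 8 → 32.
Convergence for |x + 8| · 32 < 1, i.e. |x + 8| < 1/32. So R = 1/32.

R = 1/32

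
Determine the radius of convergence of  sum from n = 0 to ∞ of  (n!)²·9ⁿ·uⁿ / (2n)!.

R = 4/9

The ratio of consecutive coefficients is (n+1)²/[(2n+1)·(2n+2)] · 9 → 9/4.
The series converges when 9/4 · |u| < 1, giving R = 4/9.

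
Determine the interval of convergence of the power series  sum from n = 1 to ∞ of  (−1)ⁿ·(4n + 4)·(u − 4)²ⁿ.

Apply the ratio test: |a_{n+1}| / |a_n| = (4(n+1) + 4)/(4n + 4), which tends to 1 as n → ∞.
Successive powers of (u − 4) differ by 2, so the series converges when |u − 4|² · 1 < 1, i.e. |u − 4| < √(1) = 1. So R = 1.
When u = 5, the terms have absolute value of order n, which does not tend to 0, so the series diverges by the divergence test.
At u = 3: the n-th term does not approach 0; divergence by the term test.

(3, 5)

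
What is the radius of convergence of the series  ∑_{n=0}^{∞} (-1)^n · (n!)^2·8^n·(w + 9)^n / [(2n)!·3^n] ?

Ratio test: |a_{n+1}/a_n| = (n+1)²/[(2n+1)·(2n+2)] · 8/3 → 2/3 as n → ∞.
Hence the series converges for |w + 9| < 1/(2/3) = 3/2, so the radius of convergence is 3/2.

R = 3/2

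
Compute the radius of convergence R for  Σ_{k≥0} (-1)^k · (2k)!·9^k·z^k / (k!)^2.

The ratio of consecutive coefficients is (2k+1)·(2k+2)/(k+1)² · 9 → 36.
Hence the series converges for |z| < 1/(36) = 1/36, so the radius of convergence is 1/36.

R = 1/36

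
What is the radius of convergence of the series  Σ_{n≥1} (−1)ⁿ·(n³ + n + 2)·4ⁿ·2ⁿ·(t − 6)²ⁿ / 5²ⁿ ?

By the ratio test, |a_{n+1}/a_n| = [((n+1)³ + (n+1) + 2)/(n³ + n + 2)] · 4·2/25 → 8/25.
Since the exponent of (t − 6) increases by 2 each term, convergence requires |t − 6|² < 25/8, hence R = 5√2/4.

R = 5√2/4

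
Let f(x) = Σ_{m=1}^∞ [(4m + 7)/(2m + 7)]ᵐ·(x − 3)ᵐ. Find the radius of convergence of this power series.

R = 1/2

Applying the root test, |a_m|^(1/m) = (4m + 7)/(2m + 7) → 2.
Convergence for |x − 3| · 2 < 1, i.e. |x − 3| < 1/2. So R = 1/2.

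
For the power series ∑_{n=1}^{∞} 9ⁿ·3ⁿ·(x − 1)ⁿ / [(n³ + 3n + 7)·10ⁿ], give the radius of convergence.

R = 10/27

Apply the ratio test: |a_{n+1}| / |a_n| = [(n³ + 3n + 7)/((n+1)³ + 3(n+1) + 7)] · 9·3/10, which tends to 27/10 as n → ∞.
Hence the series converges for |x − 1| < 1/(27/10) = 10/27, so the radius of convergence is 10/27.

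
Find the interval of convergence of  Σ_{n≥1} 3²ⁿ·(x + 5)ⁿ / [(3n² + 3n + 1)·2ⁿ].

[-47/9, -43/9]

Apply the ratio test: |a_{n+1}| / |a_n| = [(3n² + 3n + 1)/(3(n+1)² + 3(n+1) + 1)] · 9/2, which tends to 9/2 as n → ∞.
Hence the series converges for |x + 5| < 1/(9/2) = 2/9, so the radius of convergence is 2/9.
When x = -43/9, the series is dominated by a constant times Σ 1/n², which converges (p = 2 > 1).
When x = -47/9, the series is dominated by a constant times Σ 1/n², which converges (p = 2 > 1).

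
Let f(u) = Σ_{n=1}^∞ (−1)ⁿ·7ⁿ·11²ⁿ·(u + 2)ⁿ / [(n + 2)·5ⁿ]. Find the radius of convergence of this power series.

By the ratio test, |a_{n+1}/a_n| = [(n + 2)/((n+1) + 2)] · 7·121/5 → 847/5.
Thus R = 1/(847/5) = 5/847.

R = 5/847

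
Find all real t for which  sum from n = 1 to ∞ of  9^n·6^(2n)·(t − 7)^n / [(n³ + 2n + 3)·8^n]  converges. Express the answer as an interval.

[565/81, 569/81]

By the ratio test, |a_{n+1}/a_n| = [(n³ + 2n + 3)/((n+1)³ + 2(n+1) + 3)] · 9·36/8 → 81/2.
Hence the series converges for |t − 7| < 1/(81/2) = 2/81, so the radius of convergence is 2/81.
At t = 569/81: absolute convergence follows by limit comparison with Σ 1/n³.
At t = 565/81: the terms are on the order of 1/n³, so the series converges absolutely by comparison with the p-series (p = 3 > 1).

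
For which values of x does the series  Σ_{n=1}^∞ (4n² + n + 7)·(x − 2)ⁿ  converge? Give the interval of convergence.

The ratio of consecutive coefficients is (4(n+1)² + (n+1) + 7)/(4n² + n + 7) → 1.
Convergence for |x − 2| < 1, so R = 1.
When x = 3, the terms have absolute value of order n², which does not tend to 0, so the series diverges by the divergence test.
Check x = 1: the terms do not tend to 0, so the series diverges.

(1, 3)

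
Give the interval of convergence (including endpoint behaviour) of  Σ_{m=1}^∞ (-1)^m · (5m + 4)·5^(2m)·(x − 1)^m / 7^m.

(18/25, 32/25)

By the ratio test, |a_{m+1}/a_m| = [(5(m+1) + 4)/(5m + 4)] · 25/7 → 25/7.
Convergence for |x − 1| · 25/7 < 1, i.e. |x − 1| < 7/25. So R = 7/25.
When x = 32/25, the terms do not tend to 0, so the series diverges.
Endpoint x = 18/25: the m-th term does not approach 0; divergence by the term test.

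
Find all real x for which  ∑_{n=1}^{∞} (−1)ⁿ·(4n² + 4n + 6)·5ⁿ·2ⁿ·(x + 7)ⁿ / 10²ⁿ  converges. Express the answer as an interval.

Ratio test: |a_{n+1}/a_n| = [(4(n+1)² + 4(n+1) + 6)/(4n² + 4n + 6)] · 5·2/100 → 1/10 as n → ∞.
The series converges when 1/10 · |x + 7| < 1, giving R = 10.
At x = 3: the terms have absolute value of order n², which does not tend to 0, so the series diverges by the divergence test.
Check x = -17: the terms have absolute value of order n², which does not tend to 0, so the series diverges by the divergence test.

(-17, 3)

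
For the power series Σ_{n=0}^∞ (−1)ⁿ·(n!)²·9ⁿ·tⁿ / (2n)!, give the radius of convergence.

Apply the ratio test: |a_{n+1}| / |a_n| = (n+1)²/[(2n+1)·(2n+2)] · 9, which tends to 9/4 as n → ∞.
Convergence for |t| · 9/4 < 1, i.e. |t| < 4/9. So R = 4/9.

R = 4/9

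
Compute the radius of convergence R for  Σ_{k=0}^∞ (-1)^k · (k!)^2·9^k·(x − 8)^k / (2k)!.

Apply the ratio test: |a_{k+1}| / |a_k| = (k+1)²/[(2k+1)·(2k+2)] · 9, which tends to 9/4 as k → ∞.
Hence the series converges for |x − 8| < 1/(9/4) = 4/9, so the radius of convergence is 4/9.

R = 4/9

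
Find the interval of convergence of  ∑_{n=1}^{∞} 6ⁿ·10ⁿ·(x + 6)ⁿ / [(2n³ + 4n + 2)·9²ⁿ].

[-147/20, -93/20]

By the ratio test, |a_{n+1}/a_n| = [(2n³ + 4n + 2)/(2(n+1)³ + 4(n+1) + 2)] · 6·10/81 → 20/27.
Hence the series converges for |x + 6| < 1/(20/27) = 27/20, so the radius of convergence is 27/20.
Endpoint x = -93/20: absolute convergence follows by limit comparison with Σ 1/n³.
When x = -147/20, absolute convergence follows by limit comparison with Σ 1/n³.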